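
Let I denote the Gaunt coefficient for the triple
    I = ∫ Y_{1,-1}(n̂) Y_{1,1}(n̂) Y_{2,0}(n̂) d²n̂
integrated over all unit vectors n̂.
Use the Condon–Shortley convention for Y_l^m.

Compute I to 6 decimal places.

0.126157

Rules hold: Σm=0, L=4 even, 0≤2≤2.
N = 3·3·5 = 45
Δ = 0!·2!·2!/5! = 1/30
Racah Σ t=0..0: t=0:+1/1 = 1/1
⇒ 3j(1 1 2; 0 0 0)² = 2/15, sgn +1
Racah Σ t=0..0: t=0:+1/4 = 1/4
⇒ 3j(1 1 2; -1 1 0)² = 1/30, sgn +1
4πI² = N·(3j₀)²·(3jₘ)² = 1/5
I = +1·√(0.2/4π) = 0.12615663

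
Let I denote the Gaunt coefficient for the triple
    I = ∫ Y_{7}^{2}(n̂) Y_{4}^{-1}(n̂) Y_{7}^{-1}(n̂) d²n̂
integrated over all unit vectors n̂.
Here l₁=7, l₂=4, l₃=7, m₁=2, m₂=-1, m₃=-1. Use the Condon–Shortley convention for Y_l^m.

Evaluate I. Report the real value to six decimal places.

0.100255

m-sum 0 ✓  L=18 even ✓  3≤7≤11 ✓
Π(2lᵢ+1) = 15×9×15 = 2025
triangle coeff Δ(7,4,7) = 1/58198140
Σ_t [0,4]: t=0:+1/17418240 t=1:−1/622080 t=2:+1/230400 t=3:−1/622080 t=4:+1/17418240 = 1/806400
(3j)²=2268/230945 [(7 4 7; 0 0 0)], sign=-1
Σ_t [0,3]: t=0:+1/2073600 t=1:−1/414720 t=2:+1/725760 t=3:−1/11612160 = -37/58060800
(3j)²=4107/646646 [(7 4 7; 2 -1 -1)], sign=-1
⇒ 4πI² = 269460270/2133423721
I = (+1)√(269460270/2133423721/(4π)) = 0.10025450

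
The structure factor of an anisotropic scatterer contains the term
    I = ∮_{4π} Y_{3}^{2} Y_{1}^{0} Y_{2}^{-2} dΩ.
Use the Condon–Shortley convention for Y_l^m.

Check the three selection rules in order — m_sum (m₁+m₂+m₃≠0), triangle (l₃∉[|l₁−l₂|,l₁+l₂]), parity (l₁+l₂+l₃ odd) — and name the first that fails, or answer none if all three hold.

azimuthal sum: 2 + 0 − 2 = 0  ✓
2 ≤ 2 ≤ 4 (triangle on l)  ✓
L = 3 + 1 + 2 = 6 (even)  ✓

none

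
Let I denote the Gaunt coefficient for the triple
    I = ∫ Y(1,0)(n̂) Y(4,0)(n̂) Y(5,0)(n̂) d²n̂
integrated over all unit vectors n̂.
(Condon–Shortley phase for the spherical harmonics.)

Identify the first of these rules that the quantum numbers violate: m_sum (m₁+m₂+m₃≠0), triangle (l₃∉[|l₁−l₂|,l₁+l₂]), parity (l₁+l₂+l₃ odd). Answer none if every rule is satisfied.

none

Σmᵢ = 0  ✓
l₃∈[|l₁−l₂|,l₁+l₂]=[3,5], have l₃=5  ✓
Σlᵢ = 10 ⇒ even  ✓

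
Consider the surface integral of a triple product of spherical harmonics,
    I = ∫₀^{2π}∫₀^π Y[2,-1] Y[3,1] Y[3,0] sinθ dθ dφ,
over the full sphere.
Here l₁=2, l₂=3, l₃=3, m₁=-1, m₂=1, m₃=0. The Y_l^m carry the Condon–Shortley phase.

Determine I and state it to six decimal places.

-0.059471

Checks pass: Σm=0; 8 even; l₃=3∈[1,5].
(2·2+1)(2·3+1)(2·3+1) = 245
Δ: 2! 2! 4! / 9! → 1/3780
sum: t=0:+1/24 t=1:−1/4 t=2:+1/24 = -1/6
3j²(2 3 3; 0 0 0) = Δ·Π!·Σ² = 4/105  (sign +1)
sum: t=1:−1/12 t=2:+1/8 = 1/24
3j²(2 3 3; -1 1 0) = Δ·Π!·Σ² = 1/210  (sign -1)
combine: 4πI² = 245·4/105·1/210 = 2/45
take √, sign -1: I = -0.05947080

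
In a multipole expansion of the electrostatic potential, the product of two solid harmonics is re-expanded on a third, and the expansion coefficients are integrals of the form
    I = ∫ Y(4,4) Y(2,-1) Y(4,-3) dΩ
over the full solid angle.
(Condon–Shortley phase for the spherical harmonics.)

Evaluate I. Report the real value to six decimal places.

m-sum 0 ✓  L=10 even ✓  2≤4≤6 ✓
Π(2lᵢ+1) = 9×5×9 = 405
triangle coeff Δ(4,2,4) = 1/13860
Σ_t [0,2]: t=0:+1/192 t=1:−1/36 t=2:+1/192 = -5/288
(3j)²=20/693 [(4 2 4; 0 0 0)], sign=-1
Σ_t [0,0]: t=0:+1/1440 = 1/1440
(3j)²=7/165 [(4 2 4; 4 -1 -3)], sign=-1
⇒ 4πI² = 60/121
I = (+1)√(60/121/(4π)) = 0.19864517

0.198645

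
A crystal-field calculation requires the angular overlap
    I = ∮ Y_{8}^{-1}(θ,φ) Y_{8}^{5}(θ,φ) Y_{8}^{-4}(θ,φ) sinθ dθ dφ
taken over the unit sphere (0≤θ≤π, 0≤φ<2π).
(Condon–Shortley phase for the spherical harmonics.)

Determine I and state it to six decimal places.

m-sum 0 ✓  L=24 even ✓  0≤8≤16 ✓
Π(2lᵢ+1) = 17×17×17 = 4913
triangle coeff Δ(8,8,8) = 1/236637794250
Σ_t [0,8]: t=0:+1/65548320768000 t=1:−1/128024064000 t=2:+1/2985984000 t=3:−1/373248000 t=4:+1/191102976 t=5:−1/373248000 t=6:+1/2985984000 t=7:−1/128024064000 t=8:+1/65548320768000 = 11/20808990720
(3j)²=490/96577 [(8 8 8; 0 0 0)], sign=+1
Σ_t [5,8]: t=5:−1/16721510400 t=6:+1/5225472000 t=7:−1/10450944000 t=8:+1/146313216000 = 1/23410114560
(3j)²=45/7429 [(8 8 8; -1 5 -4)], sign=+1
⇒ 4πI² = 374850/2482597
I = (+1)√(374850/2482597/(4π)) = 0.10961518

0.109615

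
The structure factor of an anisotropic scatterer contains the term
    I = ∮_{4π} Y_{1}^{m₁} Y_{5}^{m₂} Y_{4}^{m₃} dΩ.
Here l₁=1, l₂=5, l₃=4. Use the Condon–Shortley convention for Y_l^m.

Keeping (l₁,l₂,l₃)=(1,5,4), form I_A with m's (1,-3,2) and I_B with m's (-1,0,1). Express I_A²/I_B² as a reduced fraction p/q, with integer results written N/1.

14/5

Same 1,5,4: normalisation and zero-m 3j drop out of the ratio.
A: Δ: 2! 0! 8! / 11! → 1/495; sum: t=0:+1/2880 = 1/2880; 3j²(1 5 4; 1 -3 2) = Δ·Π!·Σ² = 28/495  (sign +1)
B: Δ: 2! 0! 8! / 11! → 1/495; sum: t=2:+1/1440 = 1/1440; 3j²(1 5 4; -1 0 1) = Δ·Π!·Σ² = 2/99  (sign -1)
I_A²/I_B² = (28/495)/(2/99) = 14/5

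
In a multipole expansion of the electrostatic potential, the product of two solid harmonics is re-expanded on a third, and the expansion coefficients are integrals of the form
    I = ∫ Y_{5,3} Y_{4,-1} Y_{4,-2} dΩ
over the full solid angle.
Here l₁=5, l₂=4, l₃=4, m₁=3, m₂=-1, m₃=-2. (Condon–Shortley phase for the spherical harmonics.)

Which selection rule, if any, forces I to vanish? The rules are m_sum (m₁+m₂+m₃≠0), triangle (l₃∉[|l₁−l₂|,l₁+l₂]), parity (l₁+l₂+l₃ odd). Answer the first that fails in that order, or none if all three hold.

azimuthal sum: 3 − 1 − 2 = 0  ✓
1 ≤ 4 ≤ 9 (triangle on l)  ✓
L = 5 + 4 + 4 = 13 (odd)  ✗

parity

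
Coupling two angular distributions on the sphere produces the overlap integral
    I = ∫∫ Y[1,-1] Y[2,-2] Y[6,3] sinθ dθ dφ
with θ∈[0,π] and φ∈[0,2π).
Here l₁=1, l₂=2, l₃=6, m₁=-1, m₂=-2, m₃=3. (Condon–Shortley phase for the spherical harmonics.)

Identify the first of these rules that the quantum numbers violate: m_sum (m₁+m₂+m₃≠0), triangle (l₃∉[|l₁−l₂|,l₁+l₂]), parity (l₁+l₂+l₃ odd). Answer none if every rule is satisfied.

azimuthal sum: -1 − 2 + 3 = 0  ✓
1 ≤ 6 ≤ 3 (triangle on l)  ✗
L = 1 + 2 + 6 = 9 (odd)

triangle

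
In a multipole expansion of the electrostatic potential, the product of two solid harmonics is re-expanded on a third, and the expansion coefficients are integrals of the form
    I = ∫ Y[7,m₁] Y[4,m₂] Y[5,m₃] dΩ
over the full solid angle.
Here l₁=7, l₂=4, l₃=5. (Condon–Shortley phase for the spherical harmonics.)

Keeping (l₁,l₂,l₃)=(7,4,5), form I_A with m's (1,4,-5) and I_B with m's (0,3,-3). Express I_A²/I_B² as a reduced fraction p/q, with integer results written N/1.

l's match ⇒ only the (l;m) 3-j factors differ between A and B.
A: triangle coeff Δ(7,4,5) = 1/6126120; Σ_t [6,6]: t=6:+1/58060800 = 1/58060800; (3j)²=1/4862 [(7 4 5; 1 4 -5)], sign=+1
B: triangle coeff Δ(7,4,5) = 1/6126120; Σ_t [5,6]: t=5:−1/345600 t=6:+1/3628800 = -19/7257600; (3j)²=2527/218790 [(7 4 5; 0 3 -3)], sign=-1
I_A²/I_B² = (1/4862)/(2527/218790) = 45/2527

45/2527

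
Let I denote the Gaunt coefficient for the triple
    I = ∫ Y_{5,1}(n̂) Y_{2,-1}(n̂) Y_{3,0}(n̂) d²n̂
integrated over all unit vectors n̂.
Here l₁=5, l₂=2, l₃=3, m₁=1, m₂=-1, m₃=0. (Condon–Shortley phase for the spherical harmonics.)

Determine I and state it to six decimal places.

Checks pass: Σm=0; 10 even; l₃=3∈[3,7].
(2·5+1)(2·2+1)(2·3+1) = 385
Δ: 4! 6! 0! / 11! → 1/2310
sum: t=2:+1/144 = 1/144
3j²(5 2 3; 0 0 0) = Δ·Π!·Σ² = 10/231  (sign -1)
sum: t=1:−1/216 = -1/216
3j²(5 2 3; 1 -1 0) = Δ·Π!·Σ² = 8/231  (sign +1)
combine: 4πI² = 385·10/231·8/231 = 400/693
take √, sign -1: I = -0.21431790

-0.214318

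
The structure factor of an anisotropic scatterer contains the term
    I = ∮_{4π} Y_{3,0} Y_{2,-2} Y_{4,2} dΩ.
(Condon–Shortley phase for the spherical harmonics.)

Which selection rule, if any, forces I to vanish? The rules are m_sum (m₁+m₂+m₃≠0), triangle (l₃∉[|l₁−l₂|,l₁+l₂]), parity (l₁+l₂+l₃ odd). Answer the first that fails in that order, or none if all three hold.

parity

m₁+m₂+m₃ = 0 − 2 + 2 = 0  ✓
triangle: |3−2|=1 ≤ l₃=4 ≤ 3+2=5  ✓
parity: l₁+l₂+l₃ = 9 is odd  ✗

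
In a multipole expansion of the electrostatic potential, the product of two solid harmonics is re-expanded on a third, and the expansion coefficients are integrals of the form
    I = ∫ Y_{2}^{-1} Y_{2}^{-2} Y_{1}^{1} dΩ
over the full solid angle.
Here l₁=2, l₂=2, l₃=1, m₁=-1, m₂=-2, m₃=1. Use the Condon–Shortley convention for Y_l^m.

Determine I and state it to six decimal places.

0.000000

Σmᵢ = -2 ≠ 0, so the φ-integral vanishes; I = 0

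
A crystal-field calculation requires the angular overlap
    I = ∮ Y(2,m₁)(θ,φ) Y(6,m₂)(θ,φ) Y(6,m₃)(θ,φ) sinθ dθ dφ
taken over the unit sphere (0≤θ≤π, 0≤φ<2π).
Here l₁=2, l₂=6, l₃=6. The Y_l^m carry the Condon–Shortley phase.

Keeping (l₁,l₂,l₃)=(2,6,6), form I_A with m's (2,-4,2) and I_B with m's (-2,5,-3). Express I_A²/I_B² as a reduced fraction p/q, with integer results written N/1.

18/11

Same 2,6,6: normalisation and zero-m 3j drop out of the ratio.
A: Δ: 2! 2! 10! / 15! → 1/90090; sum: t=0:+1/322560 = 1/322560; 3j²(2 6 6; 2 -4 2) = Δ·Π!·Σ² = 18/1001  (sign +1)
B: Δ: 2! 2! 10! / 15! → 1/90090; sum: t=2:+1/1451520 = 1/1451520; 3j²(2 6 6; -2 5 -3) = Δ·Π!·Σ² = 1/91  (sign -1)
I_A²/I_B² = (18/1001)/(1/91) = 18/11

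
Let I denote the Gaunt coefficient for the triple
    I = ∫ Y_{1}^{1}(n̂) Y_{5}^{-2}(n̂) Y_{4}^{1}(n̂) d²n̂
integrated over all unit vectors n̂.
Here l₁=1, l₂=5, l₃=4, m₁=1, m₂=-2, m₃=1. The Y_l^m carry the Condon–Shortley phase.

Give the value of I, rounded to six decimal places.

Checks pass: Σm=0; 10 even; l₃=4∈[4,6].
(2·1+1)(2·5+1)(2·4+1) = 297
Δ: 2! 0! 8! / 11! → 1/495
sum: t=1:−1/576 = -1/576
3j²(1 5 4; 0 0 0) = Δ·Π!·Σ² = 5/99  (sign -1)
sum: t=0:+1/1440 = 1/1440
3j²(1 5 4; 1 -2 1) = Δ·Π!·Σ² = 7/165  (sign -1)
combine: 4πI² = 297·5/99·7/165 = 7/11
take √, sign +1: I = 0.22503380

0.225034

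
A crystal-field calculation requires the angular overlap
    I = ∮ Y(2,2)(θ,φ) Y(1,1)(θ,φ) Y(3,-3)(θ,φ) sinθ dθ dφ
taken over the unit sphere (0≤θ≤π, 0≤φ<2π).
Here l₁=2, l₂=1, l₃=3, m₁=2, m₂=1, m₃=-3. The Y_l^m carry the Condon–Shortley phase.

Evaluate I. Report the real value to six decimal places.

Checks pass: Σm=0; 6 even; l₃=3∈[1,3].
(2·2+1)(2·1+1)(2·3+1) = 105
Δ: 0! 4! 2! / 7! → 1/105
sum: t=0:+1/4 = 1/4
3j²(2 1 3; 0 0 0) = Δ·Π!·Σ² = 3/35  (sign -1)
sum: t=0:+1/48 = 1/48
3j²(2 1 3; 2 1 -3) = Δ·Π!·Σ² = 1/7  (sign +1)
combine: 4πI² = 105·3/35·1/7 = 9/7
take √, sign -1: I = -0.31986543

-0.319865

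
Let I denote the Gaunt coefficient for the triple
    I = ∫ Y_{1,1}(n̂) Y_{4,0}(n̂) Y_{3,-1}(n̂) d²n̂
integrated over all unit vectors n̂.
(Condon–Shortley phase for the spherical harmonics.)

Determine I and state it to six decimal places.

Rules hold: Σm=0, L=8 even, 3≤3≤5.
N = 3·9·7 = 189
Δ = 2!·0!·6!/9! = 1/252
Racah Σ t=1..1: t=1:−1/36 = -1/36
⇒ 3j(1 4 3; 0 0 0)² = 4/63, sgn +1
Racah Σ t=0..0: t=0:+1/96 = 1/96
⇒ 3j(1 4 3; 1 0 -1)² = 1/42, sgn +1
4πI² = N·(3j₀)²·(3jₘ)² = 2/7
I = +1·√(0.285714/4π) = 0.15078601

0.150786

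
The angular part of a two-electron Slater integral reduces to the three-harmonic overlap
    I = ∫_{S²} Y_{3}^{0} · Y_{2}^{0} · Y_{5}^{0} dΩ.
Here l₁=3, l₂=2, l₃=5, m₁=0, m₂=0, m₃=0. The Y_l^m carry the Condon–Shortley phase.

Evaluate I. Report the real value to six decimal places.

0.239615

Rules hold: Σm=0, L=10 even, 1≤5≤5.
N = 7·5·11 = 385
Δ = 0!·6!·4!/11! = 1/2310
Racah Σ t=0..0: t=0:+1/144 = 1/144
⇒ 3j(3 2 5; 0 0 0)² = 10/231, sgn -1
(m-triple is (0,0,0) — same symbol as above.)
4πI² = N·(3j₀)²·(3jₘ)² = 500/693
I = +1·√(0.721501/4π) = 0.23961470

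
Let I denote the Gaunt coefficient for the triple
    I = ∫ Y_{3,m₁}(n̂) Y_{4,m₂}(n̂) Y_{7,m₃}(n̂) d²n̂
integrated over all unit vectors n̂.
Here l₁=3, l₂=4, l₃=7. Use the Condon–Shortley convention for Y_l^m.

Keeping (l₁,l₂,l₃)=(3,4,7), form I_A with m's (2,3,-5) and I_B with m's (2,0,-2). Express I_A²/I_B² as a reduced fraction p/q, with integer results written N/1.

Same 3,4,7: normalisation and zero-m 3j drop out of the ratio.
A: Δ: 0! 6! 8! / 15! → 1/45045; sum: t=0:+1/604800 = 1/604800; 3j²(3 4 7; 2 3 -5) = Δ·Π!·Σ² = 16/455  (sign +1)
B: Δ: 0! 6! 8! / 15! → 1/45045; sum: t=0:+1/69120 = 1/69120; 3j²(3 4 7; 2 0 -2) = Δ·Π!·Σ² = 2/143  (sign -1)
I_A²/I_B² = (16/455)/(2/143) = 88/35

88/35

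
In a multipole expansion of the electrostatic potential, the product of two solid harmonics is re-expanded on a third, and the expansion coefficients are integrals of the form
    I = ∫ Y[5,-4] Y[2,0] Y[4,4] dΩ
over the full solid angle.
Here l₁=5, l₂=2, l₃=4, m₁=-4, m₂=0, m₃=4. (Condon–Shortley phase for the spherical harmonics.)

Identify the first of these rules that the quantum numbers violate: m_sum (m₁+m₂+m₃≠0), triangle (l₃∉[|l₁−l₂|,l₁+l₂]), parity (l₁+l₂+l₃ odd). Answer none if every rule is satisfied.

Σmᵢ = 0  ✓
l₃∈[|l₁−l₂|,l₁+l₂]=[3,7], have l₃=4  ✓
Σlᵢ = 11 ⇒ odd  ✗

parity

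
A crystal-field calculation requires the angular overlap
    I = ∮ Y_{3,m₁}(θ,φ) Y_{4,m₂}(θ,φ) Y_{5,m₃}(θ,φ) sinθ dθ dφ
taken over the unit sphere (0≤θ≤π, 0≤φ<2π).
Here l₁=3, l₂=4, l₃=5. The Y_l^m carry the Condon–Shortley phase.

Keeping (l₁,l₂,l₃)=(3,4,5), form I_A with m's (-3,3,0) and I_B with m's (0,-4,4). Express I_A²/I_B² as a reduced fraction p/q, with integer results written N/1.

l's match ⇒ only the (l;m) 3-j factors differ between A and B.
A: triangle coeff Δ(3,4,5) = 1/180180; Σ_t [2,2]: t=2:+1/5760 = 1/5760; (3j)²=5/572 [(3 4 5; -3 3 0)], sign=-1
B: triangle coeff Δ(3,4,5) = 1/180180; Σ_t [0,0]: t=0:+1/8640 = 1/8640; (3j)²=28/715 [(3 4 5; 0 -4 4)], sign=-1
I_A²/I_B² = (5/572)/(28/715) = 25/112

25/112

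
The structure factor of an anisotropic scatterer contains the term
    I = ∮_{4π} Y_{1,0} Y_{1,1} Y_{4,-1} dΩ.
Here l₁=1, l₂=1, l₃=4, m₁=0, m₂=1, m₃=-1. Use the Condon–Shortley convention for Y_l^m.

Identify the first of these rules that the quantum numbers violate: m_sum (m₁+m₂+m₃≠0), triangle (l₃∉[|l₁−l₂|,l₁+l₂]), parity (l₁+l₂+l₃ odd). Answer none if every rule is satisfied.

azimuthal sum: 0 + 1 − 1 = 0  ✓
0 ≤ 4 ≤ 2 (triangle on l)  ✗
L = 1 + 1 + 4 = 6 (even)

triangle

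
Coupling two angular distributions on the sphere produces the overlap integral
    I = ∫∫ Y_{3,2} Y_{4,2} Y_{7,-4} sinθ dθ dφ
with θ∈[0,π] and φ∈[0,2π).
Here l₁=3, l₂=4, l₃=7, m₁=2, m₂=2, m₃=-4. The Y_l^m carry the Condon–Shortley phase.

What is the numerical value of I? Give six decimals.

0.250850

m-sum 0 ✓  L=14 even ✓  1≤7≤7 ✓
Π(2lᵢ+1) = 7×9×15 = 945
triangle coeff Δ(3,4,7) = 1/45045
Σ_t [0,0]: t=0:+1/20736 = 1/20736
(3j)²=35/1287 [(3 4 7; 0 0 0)], sign=-1
Σ_t [0,0]: t=0:+1/172800 = 1/172800
(3j)²=2/65 [(3 4 7; 2 2 -4)], sign=-1
⇒ 4πI² = 1470/1859
I = (+1)√(1470/1859/(4π)) = 0.25084996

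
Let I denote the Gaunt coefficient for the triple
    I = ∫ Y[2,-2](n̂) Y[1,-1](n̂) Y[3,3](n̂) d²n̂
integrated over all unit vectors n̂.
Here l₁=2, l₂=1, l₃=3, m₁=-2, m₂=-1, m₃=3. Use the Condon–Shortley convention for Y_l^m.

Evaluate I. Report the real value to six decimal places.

Checks pass: Σm=0; 6 even; l₃=3∈[1,3].
(2·2+1)(2·1+1)(2·3+1) = 105
Δ: 0! 4! 2! / 7! → 1/105
sum: t=0:+1/4 = 1/4
3j²(2 1 3; 0 0 0) = Δ·Π!·Σ² = 3/35  (sign -1)
sum: t=0:+1/48 = 1/48
3j²(2 1 3; -2 -1 3) = Δ·Π!·Σ² = 1/7  (sign +1)
combine: 4πI² = 105·3/35·1/7 = 9/7
take √, sign -1: I = -0.31986543

-0.319865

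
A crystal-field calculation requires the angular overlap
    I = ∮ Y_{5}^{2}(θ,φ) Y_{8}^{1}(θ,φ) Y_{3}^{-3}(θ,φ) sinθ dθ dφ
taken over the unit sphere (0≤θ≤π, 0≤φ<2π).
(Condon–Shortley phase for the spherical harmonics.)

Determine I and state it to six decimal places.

-0.038479

Rules hold: Σm=0, L=16 even, 3≤3≤13.
N = 11·17·7 = 1309
Δ = 10!·0!·6!/17! = 1/136136
Racah Σ t=5..5: t=5:−1/518400 = -1/518400
⇒ 3j(5 8 3; 0 0 0)² = 56/2431, sgn +1
Racah Σ t=3..3: t=3:−1/21772800 = -1/21772800
⇒ 3j(5 8 3; 2 1 -3)² = 3/4862, sgn -1
4πI² = N·(3j₀)²·(3jₘ)² = 588/31603
I = -1·√(0.0186058/4π) = -0.03847863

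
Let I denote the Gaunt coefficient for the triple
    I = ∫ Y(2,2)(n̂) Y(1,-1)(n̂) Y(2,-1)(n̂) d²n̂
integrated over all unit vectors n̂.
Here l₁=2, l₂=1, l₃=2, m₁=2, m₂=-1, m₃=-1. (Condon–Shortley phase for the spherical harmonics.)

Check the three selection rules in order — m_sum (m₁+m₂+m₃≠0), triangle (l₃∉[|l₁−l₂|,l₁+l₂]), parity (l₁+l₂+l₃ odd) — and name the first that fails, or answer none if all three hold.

parity

azimuthal sum: 2 − 1 − 1 = 0  ✓
1 ≤ 2 ≤ 3 (triangle on l)  ✓
L = 2 + 1 + 2 = 5 (odd)  ✗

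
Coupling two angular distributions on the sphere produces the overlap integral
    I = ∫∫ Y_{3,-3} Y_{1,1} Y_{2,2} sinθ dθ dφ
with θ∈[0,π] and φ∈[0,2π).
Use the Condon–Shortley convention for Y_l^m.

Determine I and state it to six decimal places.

-0.319865

Checks pass: Σm=0; 6 even; l₃=2∈[2,4].
(2·3+1)(2·1+1)(2·2+1) = 105
Δ: 2! 4! 0! / 7! → 1/105
sum: t=1:−1/4 = -1/4
3j²(3 1 2; 0 0 0) = Δ·Π!·Σ² = 3/35  (sign -1)
sum: t=2:+1/48 = 1/48
3j²(3 1 2; -3 1 2) = Δ·Π!·Σ² = 1/7  (sign +1)
combine: 4πI² = 105·3/35·1/7 = 9/7
take √, sign -1: I = -0.31986543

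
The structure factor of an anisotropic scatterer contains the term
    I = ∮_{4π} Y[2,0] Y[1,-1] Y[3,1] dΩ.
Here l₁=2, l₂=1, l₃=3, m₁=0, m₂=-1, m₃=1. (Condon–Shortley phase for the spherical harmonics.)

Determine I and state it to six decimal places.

-0.202301

Rules hold: Σm=0, L=6 even, 1≤3≤3.
N = 5·3·7 = 105
Δ = 0!·4!·2!/7! = 1/105
Racah Σ t=0..0: t=0:+1/4 = 1/4
⇒ 3j(2 1 3; 0 0 0)² = 3/35, sgn -1
Racah Σ t=0..0: t=0:+1/8 = 1/8
⇒ 3j(2 1 3; 0 -1 1)² = 2/35, sgn +1
4πI² = N·(3j₀)²·(3jₘ)² = 18/35
I = -1·√(0.514286/4π) = -0.20230066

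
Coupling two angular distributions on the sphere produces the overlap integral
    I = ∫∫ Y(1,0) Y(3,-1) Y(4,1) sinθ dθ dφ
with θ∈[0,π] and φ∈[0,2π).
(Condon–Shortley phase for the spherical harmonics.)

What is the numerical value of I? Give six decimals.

Checks pass: Σm=0; 8 even; l₃=4∈[2,4].
(2·1+1)(2·3+1)(2·4+1) = 189
Δ: 0! 2! 6! / 9! → 1/252
sum: t=0:+1/36 = 1/36
3j²(1 3 4; 0 0 0) = Δ·Π!·Σ² = 4/63  (sign +1)
sum: t=0:+1/48 = 1/48
3j²(1 3 4; 0 -1 1) = Δ·Π!·Σ² = 5/84  (sign -1)
combine: 4πI² = 189·4/63·5/84 = 5/7
take √, sign -1: I = -0.23841361

-0.238414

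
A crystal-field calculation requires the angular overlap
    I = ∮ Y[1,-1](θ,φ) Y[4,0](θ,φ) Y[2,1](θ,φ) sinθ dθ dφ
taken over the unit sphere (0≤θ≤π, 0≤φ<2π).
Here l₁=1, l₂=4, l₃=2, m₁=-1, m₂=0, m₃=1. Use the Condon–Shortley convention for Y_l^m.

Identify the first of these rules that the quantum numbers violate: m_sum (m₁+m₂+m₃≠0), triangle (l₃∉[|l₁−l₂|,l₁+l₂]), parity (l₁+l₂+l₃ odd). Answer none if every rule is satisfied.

m₁+m₂+m₃ = -1 + 0 + 1 = 0  ✓
triangle: |1−4|=3 ≤ l₃=2 ≤ 1+4=5  ✗
parity: l₁+l₂+l₃ = 7 is odd

triangle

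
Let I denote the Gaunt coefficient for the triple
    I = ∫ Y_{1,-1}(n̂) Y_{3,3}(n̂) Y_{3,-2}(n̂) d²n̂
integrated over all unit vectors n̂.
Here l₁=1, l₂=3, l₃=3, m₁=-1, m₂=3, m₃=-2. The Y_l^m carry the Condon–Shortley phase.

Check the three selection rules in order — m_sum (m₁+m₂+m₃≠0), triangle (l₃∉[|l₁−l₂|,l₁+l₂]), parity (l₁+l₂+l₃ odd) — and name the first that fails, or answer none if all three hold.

m₁+m₂+m₃ = -1 + 3 − 2 = 0  ✓
triangle: |1−3|=2 ≤ l₃=3 ≤ 1+3=4  ✓
parity: l₁+l₂+l₃ = 7 is odd  ✗

parity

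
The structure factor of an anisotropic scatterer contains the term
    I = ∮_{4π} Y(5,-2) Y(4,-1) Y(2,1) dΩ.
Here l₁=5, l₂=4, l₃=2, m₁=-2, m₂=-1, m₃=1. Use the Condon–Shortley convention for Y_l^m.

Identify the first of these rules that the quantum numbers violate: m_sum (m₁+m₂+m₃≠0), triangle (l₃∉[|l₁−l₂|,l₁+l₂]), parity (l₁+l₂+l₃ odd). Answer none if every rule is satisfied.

Σmᵢ = -2  ✗
l₃∈[|l₁−l₂|,l₁+l₂]=[1,9], have l₃=2
Σlᵢ = 11 ⇒ odd

m_sum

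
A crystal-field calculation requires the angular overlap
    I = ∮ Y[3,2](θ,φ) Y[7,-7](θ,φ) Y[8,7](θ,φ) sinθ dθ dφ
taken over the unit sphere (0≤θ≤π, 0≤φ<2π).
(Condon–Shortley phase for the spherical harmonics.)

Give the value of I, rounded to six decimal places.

m-sum = 2 − 7 + 7 = 2 ≠ 0 ⇒ I = 0

0.000000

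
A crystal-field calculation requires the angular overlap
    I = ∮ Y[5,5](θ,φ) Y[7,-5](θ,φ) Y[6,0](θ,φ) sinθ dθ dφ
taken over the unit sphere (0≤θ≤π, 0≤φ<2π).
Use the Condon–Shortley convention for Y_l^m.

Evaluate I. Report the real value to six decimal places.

-0.160857

m-sum 0 ✓  L=18 even ✓  2≤6≤12 ✓
Π(2lᵢ+1) = 11×15×13 = 2145
triangle coeff Δ(5,7,6) = 1/174594420
Σ_t [1,5]: t=1:−1/4147200 t=2:+1/207360 t=3:−1/82944 t=4:+1/207360 t=5:−1/4147200 = -1/345600
(3j)²=420/46189 [(5 7 6; 0 0 0)], sign=-1
Σ_t [0,0]: t=0:+1/24883200 = 1/24883200
(3j)²=70/4199 [(5 7 6; 5 -5 0)], sign=+1
⇒ 4πI² = 441000/1356277
I = (-1)√(441000/1356277/(4π)) = -0.16085707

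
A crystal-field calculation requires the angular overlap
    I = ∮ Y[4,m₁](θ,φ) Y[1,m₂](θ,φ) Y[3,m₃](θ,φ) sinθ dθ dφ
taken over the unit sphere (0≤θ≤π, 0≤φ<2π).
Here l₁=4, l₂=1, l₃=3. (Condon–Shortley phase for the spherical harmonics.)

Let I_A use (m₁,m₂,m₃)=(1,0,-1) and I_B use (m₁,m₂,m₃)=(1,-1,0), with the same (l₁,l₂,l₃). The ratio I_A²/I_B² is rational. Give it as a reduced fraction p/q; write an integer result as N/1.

3/2

l's match ⇒ only the (l;m) 3-j factors differ between A and B.
A: triangle coeff Δ(4,1,3) = 1/252; Σ_t [1,1]: t=1:−1/48 = -1/48; (3j)²=5/84 [(4 1 3; 1 0 -1)], sign=-1
B: triangle coeff Δ(4,1,3) = 1/252; Σ_t [0,0]: t=0:+1/72 = 1/72; (3j)²=5/126 [(4 1 3; 1 -1 0)], sign=-1
I_A²/I_B² = (5/84)/(5/126) = 3/2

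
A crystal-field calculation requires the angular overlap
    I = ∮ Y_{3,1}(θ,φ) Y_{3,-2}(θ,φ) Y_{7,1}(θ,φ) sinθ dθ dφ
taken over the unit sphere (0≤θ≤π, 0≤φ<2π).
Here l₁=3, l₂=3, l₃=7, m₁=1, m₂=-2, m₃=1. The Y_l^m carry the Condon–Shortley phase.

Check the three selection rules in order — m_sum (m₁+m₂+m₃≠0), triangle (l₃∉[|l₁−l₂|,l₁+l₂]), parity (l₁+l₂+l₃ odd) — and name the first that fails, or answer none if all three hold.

triangle

Σmᵢ = 0  ✓
l₃∈[|l₁−l₂|,l₁+l₂]=[0,6], have l₃=7  ✗
Σlᵢ = 13 ⇒ odd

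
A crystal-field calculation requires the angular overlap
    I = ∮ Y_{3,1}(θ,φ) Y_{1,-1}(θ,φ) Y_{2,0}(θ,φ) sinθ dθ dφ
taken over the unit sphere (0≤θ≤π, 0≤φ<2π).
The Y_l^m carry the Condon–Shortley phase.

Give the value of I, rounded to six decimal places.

-0.202301

Checks pass: Σm=0; 6 even; l₃=2∈[2,4].
(2·3+1)(2·1+1)(2·2+1) = 105
Δ: 2! 4! 0! / 7! → 1/105
sum: t=1:−1/4 = -1/4
3j²(3 1 2; 0 0 0) = Δ·Π!·Σ² = 3/35  (sign -1)
sum: t=0:+1/8 = 1/8
3j²(3 1 2; 1 -1 0) = Δ·Π!·Σ² = 2/35  (sign +1)
combine: 4πI² = 105·3/35·2/35 = 18/35
take √, sign -1: I = -0.20230066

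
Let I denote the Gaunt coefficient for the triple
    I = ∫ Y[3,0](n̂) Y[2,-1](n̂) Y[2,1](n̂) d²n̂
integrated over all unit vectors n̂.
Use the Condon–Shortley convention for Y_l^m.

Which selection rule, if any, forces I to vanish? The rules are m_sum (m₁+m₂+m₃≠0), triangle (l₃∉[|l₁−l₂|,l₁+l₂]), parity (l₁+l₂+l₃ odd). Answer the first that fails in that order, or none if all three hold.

m₁+m₂+m₃ = 0 − 1 + 1 = 0  ✓
triangle: |3−2|=1 ≤ l₃=2 ≤ 3+2=5  ✓
parity: l₁+l₂+l₃ = 7 is odd  ✗

parity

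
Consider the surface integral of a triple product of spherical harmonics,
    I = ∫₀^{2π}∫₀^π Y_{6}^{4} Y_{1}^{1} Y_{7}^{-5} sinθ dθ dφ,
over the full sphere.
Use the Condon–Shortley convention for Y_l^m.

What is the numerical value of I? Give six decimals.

-0.284256

Checks pass: Σm=0; 14 even; l₃=7∈[5,7].
(2·6+1)(2·1+1)(2·7+1) = 585
Δ: 0! 12! 2! / 15! → 1/1365
sum: t=0:+1/518400 = 1/518400
3j²(6 1 7; 0 0 0) = Δ·Π!·Σ² = 7/195  (sign -1)
sum: t=0:+1/14515200 = 1/14515200
3j²(6 1 7; 4 1 -5) = Δ·Π!·Σ² = 22/455  (sign +1)
combine: 4πI² = 585·7/195·22/455 = 66/65
take √, sign -1: I = -0.28425647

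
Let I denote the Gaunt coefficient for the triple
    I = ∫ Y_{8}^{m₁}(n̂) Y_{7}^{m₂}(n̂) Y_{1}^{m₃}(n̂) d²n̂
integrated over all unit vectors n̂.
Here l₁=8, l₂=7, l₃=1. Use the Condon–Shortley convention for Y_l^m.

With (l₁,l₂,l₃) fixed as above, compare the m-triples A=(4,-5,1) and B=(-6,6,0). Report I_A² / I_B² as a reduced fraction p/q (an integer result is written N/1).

3/14

Shared (l₁,l₂,l₃)=(8,7,1): N and (l;000)² cancel in I_A²/I_B².
A: Δ = 14!·2!·0!/17! = 1/2040; Racah Σ t=2..2: t=2:+1/1916006400 = 1/1916006400; ⇒ 3j(8 7 1; 4 -5 1)² = 1/340, sgn +1
B: Δ = 14!·2!·0!/17! = 1/2040; Racah Σ t=13..13: t=13:−1/6227020800 = -1/6227020800; ⇒ 3j(8 7 1; -6 6 0)² = 7/510, sgn +1
I_A²/I_B² = (1/340)/(7/510) = 3/14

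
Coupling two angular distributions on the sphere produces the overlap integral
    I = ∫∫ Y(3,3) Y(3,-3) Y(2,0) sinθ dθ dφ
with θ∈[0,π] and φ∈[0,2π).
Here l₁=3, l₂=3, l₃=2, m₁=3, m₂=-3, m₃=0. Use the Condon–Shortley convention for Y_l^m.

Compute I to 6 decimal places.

m-sum 0 ✓  L=8 even ✓  0≤2≤6 ✓
Π(2lᵢ+1) = 7×7×5 = 245
triangle coeff Δ(3,3,2) = 1/3780
Σ_t [1,3]: t=1:−1/24 t=2:+1/4 t=3:−1/24 = 1/6
(3j)²=4/105 [(3 3 2; 0 0 0)], sign=+1
Σ_t [0,0]: t=0:+1/96 = 1/96
(3j)²=5/84 [(3 3 2; 3 -3 0)], sign=+1
⇒ 4πI² = 5/9
I = (+1)√(5/9/(4π)) = 0.21026104

0.210261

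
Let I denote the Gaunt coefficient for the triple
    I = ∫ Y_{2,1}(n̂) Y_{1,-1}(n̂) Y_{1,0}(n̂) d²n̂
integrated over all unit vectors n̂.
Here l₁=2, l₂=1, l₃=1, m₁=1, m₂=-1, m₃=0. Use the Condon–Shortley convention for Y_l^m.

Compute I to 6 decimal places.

-0.218510

Rules hold: Σm=0, L=4 even, 1≤1≤3.
N = 5·3·3 = 45
Δ = 2!·2!·0!/5! = 1/30
Racah Σ t=1..1: t=1:−1/1 = -1/1
⇒ 3j(2 1 1; 0 0 0)² = 2/15, sgn +1
Racah Σ t=0..0: t=0:+1/2 = 1/2
⇒ 3j(2 1 1; 1 -1 0)² = 1/10, sgn -1
4πI² = N·(3j₀)²·(3jₘ)² = 3/5
I = -1·√(0.6/4π) = -0.21850969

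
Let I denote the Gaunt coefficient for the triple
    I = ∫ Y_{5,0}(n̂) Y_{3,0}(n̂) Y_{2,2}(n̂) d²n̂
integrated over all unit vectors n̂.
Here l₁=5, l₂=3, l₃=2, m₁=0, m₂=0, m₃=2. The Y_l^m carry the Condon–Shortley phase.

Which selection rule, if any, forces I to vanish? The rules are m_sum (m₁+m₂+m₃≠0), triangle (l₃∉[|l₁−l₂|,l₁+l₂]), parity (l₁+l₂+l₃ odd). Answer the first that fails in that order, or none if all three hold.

azimuthal sum: 0 + 0 + 2 = 2  ✗
2 ≤ 2 ≤ 8 (triangle on l)
L = 5 + 3 + 2 = 10 (even)

m_sum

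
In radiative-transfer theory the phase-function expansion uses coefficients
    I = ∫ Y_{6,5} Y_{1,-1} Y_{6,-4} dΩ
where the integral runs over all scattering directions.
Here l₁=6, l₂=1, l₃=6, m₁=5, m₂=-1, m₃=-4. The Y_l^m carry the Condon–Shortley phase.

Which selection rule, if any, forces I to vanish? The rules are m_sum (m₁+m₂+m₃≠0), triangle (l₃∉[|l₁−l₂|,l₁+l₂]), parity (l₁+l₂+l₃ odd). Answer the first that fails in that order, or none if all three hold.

parity

m₁+m₂+m₃ = 5 − 1 − 4 = 0  ✓
triangle: |6−1|=5 ≤ l₃=6 ≤ 6+1=7  ✓
parity: l₁+l₂+l₃ = 13 is odd  ✗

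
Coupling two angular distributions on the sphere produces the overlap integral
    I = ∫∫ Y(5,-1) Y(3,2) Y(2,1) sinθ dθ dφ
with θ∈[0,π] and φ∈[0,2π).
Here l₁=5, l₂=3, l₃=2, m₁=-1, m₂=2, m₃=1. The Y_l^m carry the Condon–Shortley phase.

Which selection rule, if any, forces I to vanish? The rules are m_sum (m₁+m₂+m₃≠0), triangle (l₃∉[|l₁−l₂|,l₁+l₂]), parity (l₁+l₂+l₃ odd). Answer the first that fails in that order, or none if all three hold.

m_sum

m₁+m₂+m₃ = -1 + 2 + 1 = 2  ✗
triangle: |5−3|=2 ≤ l₃=2 ≤ 5+3=8
parity: l₁+l₂+l₃ = 10 is even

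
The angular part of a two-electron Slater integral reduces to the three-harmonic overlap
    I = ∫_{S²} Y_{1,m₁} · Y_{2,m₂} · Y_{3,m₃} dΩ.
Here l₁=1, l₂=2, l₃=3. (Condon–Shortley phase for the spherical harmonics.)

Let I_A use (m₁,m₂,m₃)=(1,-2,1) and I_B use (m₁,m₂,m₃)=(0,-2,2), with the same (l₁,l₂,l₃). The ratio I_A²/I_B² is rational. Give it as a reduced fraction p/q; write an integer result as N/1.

1/5

Same 1,2,3: normalisation and zero-m 3j drop out of the ratio.
A: Δ: 0! 2! 4! / 7! → 1/105; sum: t=0:+1/48 = 1/48; 3j²(1 2 3; 1 -2 1) = Δ·Π!·Σ² = 1/105  (sign +1)
B: Δ: 0! 2! 4! / 7! → 1/105; sum: t=0:+1/24 = 1/24; 3j²(1 2 3; 0 -2 2) = Δ·Π!·Σ² = 1/21  (sign -1)
I_A²/I_B² = (1/105)/(1/21) = 1/5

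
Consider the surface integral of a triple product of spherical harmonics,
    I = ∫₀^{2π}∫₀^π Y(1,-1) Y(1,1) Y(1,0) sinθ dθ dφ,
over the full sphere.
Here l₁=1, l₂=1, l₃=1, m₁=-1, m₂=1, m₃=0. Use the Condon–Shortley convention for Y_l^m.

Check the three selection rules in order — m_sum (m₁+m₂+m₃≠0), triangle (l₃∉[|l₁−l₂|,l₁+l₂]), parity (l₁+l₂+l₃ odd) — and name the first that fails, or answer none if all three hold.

parity

azimuthal sum: -1 + 1 + 0 = 0  ✓
0 ≤ 1 ≤ 2 (triangle on l)  ✓
L = 1 + 1 + 1 = 3 (odd)  ✗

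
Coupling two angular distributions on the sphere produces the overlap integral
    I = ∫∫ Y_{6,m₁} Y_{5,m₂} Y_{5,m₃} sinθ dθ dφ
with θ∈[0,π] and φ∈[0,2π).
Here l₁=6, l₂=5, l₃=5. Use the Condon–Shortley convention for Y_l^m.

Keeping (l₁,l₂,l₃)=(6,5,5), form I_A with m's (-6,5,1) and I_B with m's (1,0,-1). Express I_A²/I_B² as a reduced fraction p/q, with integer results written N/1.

99/56

Shared (l₁,l₂,l₃)=(6,5,5): N and (l;000)² cancel in I_A²/I_B².
A: Δ = 6!·6!·4!/17! = 1/28588560; Racah Σ t=6..6: t=6:+1/12441600 = 1/12441600; ⇒ 3j(6 5 5; -6 5 1)² = 3/442, sgn +1
B: Δ = 6!·6!·4!/17! = 1/28588560; Racah Σ t=1..5: t=1:−1/138240 t=2:+1/10368 t=3:−1/6912 t=4:+1/34560 t=5:−1/2073600 = -7/259200; ⇒ 3j(6 5 5; 1 0 -1)² = 28/7293, sgn -1
I_A²/I_B² = (3/442)/(28/7293) = 99/56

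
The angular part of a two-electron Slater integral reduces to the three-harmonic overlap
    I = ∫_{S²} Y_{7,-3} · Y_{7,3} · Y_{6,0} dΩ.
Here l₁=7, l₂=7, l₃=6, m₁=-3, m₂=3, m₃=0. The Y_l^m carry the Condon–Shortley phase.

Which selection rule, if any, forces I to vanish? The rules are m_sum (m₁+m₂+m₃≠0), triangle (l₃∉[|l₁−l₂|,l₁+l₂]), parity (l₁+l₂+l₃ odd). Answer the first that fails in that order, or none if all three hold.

m₁+m₂+m₃ = -3 + 3 + 0 = 0  ✓
triangle: |7−7|=0 ≤ l₃=6 ≤ 7+7=14  ✓
parity: l₁+l₂+l₃ = 20 is even  ✓

none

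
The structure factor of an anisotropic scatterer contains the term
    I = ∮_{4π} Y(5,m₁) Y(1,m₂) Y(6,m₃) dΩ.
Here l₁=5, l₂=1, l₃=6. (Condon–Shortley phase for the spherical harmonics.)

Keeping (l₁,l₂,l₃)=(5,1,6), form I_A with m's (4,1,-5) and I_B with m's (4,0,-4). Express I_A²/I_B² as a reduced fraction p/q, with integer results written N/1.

11/4

l's match ⇒ only the (l;m) 3-j factors differ between A and B.
A: triangle coeff Δ(5,1,6) = 1/858; Σ_t [0,0]: t=0:+1/725760 = 1/725760; (3j)²=5/78 [(5 1 6; 4 1 -5)], sign=-1
B: triangle coeff Δ(5,1,6) = 1/858; Σ_t [0,0]: t=0:+1/362880 = 1/362880; (3j)²=10/429 [(5 1 6; 4 0 -4)], sign=+1
I_A²/I_B² = (5/78)/(10/429) = 11/4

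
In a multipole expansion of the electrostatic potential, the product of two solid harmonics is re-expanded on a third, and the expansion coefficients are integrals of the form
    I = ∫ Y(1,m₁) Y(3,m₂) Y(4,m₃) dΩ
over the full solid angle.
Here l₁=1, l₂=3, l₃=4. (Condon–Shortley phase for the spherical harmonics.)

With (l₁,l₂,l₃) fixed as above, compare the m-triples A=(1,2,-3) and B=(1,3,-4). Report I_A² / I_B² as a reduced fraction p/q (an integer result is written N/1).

Same 1,3,4: normalisation and zero-m 3j drop out of the ratio.
A: Δ: 0! 2! 6! / 9! → 1/252; sum: t=0:+1/240 = 1/240; 3j²(1 3 4; 1 2 -3) = Δ·Π!·Σ² = 1/12  (sign -1)
B: Δ: 0! 2! 6! / 9! → 1/252; sum: t=0:+1/1440 = 1/1440; 3j²(1 3 4; 1 3 -4) = Δ·Π!·Σ² = 1/9  (sign +1)
I_A²/I_B² = (1/12)/(1/9) = 3/4

3/4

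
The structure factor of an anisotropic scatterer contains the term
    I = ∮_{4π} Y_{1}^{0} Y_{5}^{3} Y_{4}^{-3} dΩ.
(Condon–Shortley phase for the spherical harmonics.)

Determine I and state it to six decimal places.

Checks pass: Σm=0; 10 even; l₃=4∈[4,6].
(2·1+1)(2·5+1)(2·4+1) = 297
Δ: 2! 0! 8! / 11! → 1/495
sum: t=1:−1/576 = -1/576
3j²(1 5 4; 0 0 0) = Δ·Π!·Σ² = 5/99  (sign -1)
sum: t=1:−1/5040 = -1/5040
3j²(1 5 4; 0 3 -3) = Δ·Π!·Σ² = 16/495  (sign +1)
combine: 4πI² = 297·5/99·16/495 = 16/33
take √, sign -1: I = -0.19642560

-0.196426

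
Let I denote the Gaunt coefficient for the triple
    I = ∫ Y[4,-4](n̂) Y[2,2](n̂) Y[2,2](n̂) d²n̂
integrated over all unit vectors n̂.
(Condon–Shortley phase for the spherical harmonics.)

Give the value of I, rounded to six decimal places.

0.337168

Rules hold: Σm=0, L=8 even, 2≤2≤6.
N = 9·5·5 = 225
Δ = 4!·4!·0!/9! = 1/630
Racah Σ t=2..2: t=2:+1/16 = 1/16
⇒ 3j(4 2 2; 0 0 0)² = 2/35, sgn +1
Racah Σ t=4..4: t=4:+1/576 = 1/576
⇒ 3j(4 2 2; -4 2 2)² = 1/9, sgn +1
4πI² = N·(3j₀)²·(3jₘ)² = 10/7
I = +1·√(1.42857/4π) = 0.33716777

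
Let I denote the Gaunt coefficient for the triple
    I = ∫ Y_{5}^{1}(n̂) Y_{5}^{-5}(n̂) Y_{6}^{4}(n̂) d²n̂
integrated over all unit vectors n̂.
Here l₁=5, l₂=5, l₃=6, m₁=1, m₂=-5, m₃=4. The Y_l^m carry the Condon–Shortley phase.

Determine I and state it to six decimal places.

Rules hold: Σm=0, L=16 even, 0≤6≤10.
N = 11·11·13 = 1573
Δ = 4!·6!·6!/17! = 1/28588560
Racah Σ t=0..4: t=0:+1/345600 t=1:−1/13824 t=2:+1/5184 t=3:−1/13824 t=4:+1/345600 = 7/129600
⇒ 3j(5 5 6; 0 0 0)² = 80/7293, sgn +1
Racah Σ t=0..0: t=0:+1/829440 = 1/829440
⇒ 3j(5 5 6; 1 -5 4)² = 225/9724, sgn +1
4πI² = N·(3j₀)²·(3jₘ)² = 1500/3757
I = +1·√(0.399255/4π) = 0.17824613

0.178246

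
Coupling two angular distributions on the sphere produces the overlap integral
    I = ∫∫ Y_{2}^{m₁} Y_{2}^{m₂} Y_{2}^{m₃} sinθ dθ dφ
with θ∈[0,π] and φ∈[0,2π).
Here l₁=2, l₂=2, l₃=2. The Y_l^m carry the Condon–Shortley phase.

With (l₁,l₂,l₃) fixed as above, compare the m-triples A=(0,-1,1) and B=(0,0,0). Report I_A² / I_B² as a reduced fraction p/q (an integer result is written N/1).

1/4

Shared (l₁,l₂,l₃)=(2,2,2): N and (l;000)² cancel in I_A²/I_B².
A: Δ = 2!·2!·2!/7! = 1/630; Racah Σ t=0..1: t=0:+1/4 t=1:−1/2 = -1/4; ⇒ 3j(2 2 2; 0 -1 1)² = 1/70, sgn +1
B: Δ = 2!·2!·2!/7! = 1/630; Racah Σ t=0..2: t=0:+1/8 t=1:−1/1 t=2:+1/8 = -3/4; ⇒ 3j(2 2 2; 0 0 0)² = 2/35, sgn -1
I_A²/I_B² = (1/70)/(2/35) = 1/4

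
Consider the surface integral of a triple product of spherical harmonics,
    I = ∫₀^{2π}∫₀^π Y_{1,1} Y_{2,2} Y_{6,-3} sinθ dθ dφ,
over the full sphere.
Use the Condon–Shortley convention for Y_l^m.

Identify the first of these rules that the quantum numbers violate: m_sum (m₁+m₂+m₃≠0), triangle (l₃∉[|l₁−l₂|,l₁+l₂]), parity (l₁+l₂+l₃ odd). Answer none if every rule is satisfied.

triangle

m₁+m₂+m₃ = 1 + 2 − 3 = 0  ✓
triangle: |1−2|=1 ≤ l₃=6 ≤ 1+2=3  ✗
parity: l₁+l₂+l₃ = 9 is odd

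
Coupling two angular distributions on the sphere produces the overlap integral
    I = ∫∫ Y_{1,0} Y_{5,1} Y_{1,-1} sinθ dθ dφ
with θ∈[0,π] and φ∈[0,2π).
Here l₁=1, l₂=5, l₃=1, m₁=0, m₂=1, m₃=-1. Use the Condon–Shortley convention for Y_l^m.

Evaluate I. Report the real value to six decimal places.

0.000000

l₃=1 ∉ [4,6] — triangle fails ⇒ I = 0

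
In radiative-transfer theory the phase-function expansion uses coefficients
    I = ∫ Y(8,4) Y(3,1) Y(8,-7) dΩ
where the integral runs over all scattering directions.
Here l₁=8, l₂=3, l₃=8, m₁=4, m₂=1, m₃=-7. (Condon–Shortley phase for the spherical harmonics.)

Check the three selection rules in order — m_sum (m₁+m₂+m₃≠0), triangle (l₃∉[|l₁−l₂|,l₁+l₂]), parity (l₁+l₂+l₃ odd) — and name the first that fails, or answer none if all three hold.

m₁+m₂+m₃ = 4 + 1 − 7 = -2  ✗
triangle: |8−3|=5 ≤ l₃=8 ≤ 8+3=11
parity: l₁+l₂+l₃ = 19 is odd

m_sum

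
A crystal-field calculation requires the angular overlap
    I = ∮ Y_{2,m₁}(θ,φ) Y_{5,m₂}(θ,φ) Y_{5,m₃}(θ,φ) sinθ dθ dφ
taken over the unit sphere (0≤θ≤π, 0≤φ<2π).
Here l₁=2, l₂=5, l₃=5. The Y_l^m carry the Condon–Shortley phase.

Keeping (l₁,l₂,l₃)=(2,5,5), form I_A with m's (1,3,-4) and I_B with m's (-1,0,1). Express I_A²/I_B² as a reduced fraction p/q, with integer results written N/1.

147/5

Same 2,5,5: normalisation and zero-m 3j drop out of the ratio.
A: Δ: 2! 2! 8! / 13! → 1/38610; sum: t=0:+1/80640 t=1:−1/10080 = -1/11520; 3j²(2 5 5; 1 3 -4) = Δ·Π!·Σ² = 49/1430  (sign +1)
B: Δ: 2! 2! 8! / 13! → 1/38610; sum: t=1:−1/1152 t=2:+1/1440 = -1/5760; 3j²(2 5 5; -1 0 1) = Δ·Π!·Σ² = 1/858  (sign -1)
I_A²/I_B² = (49/1430)/(1/858) = 147/5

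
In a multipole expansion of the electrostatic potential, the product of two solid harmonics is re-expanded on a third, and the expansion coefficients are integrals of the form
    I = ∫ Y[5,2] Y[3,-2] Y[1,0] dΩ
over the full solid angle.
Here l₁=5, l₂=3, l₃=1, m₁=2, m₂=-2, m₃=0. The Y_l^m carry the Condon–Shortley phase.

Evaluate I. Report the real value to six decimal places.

0.000000

l₃=1 ∉ [2,8] — triangle fails ⇒ I = 0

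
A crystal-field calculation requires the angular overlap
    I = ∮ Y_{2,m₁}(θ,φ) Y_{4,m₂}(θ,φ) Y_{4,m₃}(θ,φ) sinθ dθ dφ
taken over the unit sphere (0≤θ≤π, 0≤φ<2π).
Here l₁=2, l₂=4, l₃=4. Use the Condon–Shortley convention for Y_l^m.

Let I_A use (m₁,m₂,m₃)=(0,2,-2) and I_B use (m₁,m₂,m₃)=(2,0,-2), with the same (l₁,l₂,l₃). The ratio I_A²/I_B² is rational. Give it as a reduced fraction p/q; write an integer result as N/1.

16/135

Shared (l₁,l₂,l₃)=(2,4,4): N and (l;000)² cancel in I_A²/I_B².
A: Δ = 2!·2!·6!/11! = 1/13860; Racah Σ t=0..2: t=0:+1/2880 t=1:−1/120 t=2:+1/192 = -1/360; ⇒ 3j(2 4 4; 0 2 -2)² = 16/3465, sgn -1
B: Δ = 2!·2!·6!/11! = 1/13860; Racah Σ t=0..0: t=0:+1/192 = 1/192; ⇒ 3j(2 4 4; 2 0 -2)² = 3/77, sgn +1
I_A²/I_B² = (16/3465)/(3/77) = 16/135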